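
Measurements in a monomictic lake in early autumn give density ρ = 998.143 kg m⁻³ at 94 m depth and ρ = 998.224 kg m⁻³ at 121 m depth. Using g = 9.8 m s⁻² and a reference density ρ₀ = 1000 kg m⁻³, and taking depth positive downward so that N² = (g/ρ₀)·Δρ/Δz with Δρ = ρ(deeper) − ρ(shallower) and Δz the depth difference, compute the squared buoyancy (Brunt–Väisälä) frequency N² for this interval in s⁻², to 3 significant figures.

2.94 × 10⁻⁵ s⁻²

Δρ = 998.224 − 998.143 = 0.081 kg m⁻³ over Δz = 121 − 94 = 27 m.
N² = (9.8/1000) × (0.081/27) = 2.9400 × 10⁻⁵ s⁻² ≈ 2.94 × 10⁻⁵ s⁻².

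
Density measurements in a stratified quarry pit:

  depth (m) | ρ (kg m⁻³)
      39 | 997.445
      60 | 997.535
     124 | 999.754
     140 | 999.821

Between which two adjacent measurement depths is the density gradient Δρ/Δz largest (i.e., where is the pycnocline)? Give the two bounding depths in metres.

60–124 m

Compute the density gradient over each adjacent pair:
  39–60 m: Δρ/Δz = 0.090/21 = 4.3 × 10⁻³ kg m⁻⁴
  60–124 m: Δρ/Δz = 2.219/64 = 0.035 kg m⁻⁴
  124–140 m: Δρ/Δz = 0.067/16 = 4.2 × 10⁻³ kg m⁻⁴
The largest gradient is in the 60–124 m interval — the pycnocline.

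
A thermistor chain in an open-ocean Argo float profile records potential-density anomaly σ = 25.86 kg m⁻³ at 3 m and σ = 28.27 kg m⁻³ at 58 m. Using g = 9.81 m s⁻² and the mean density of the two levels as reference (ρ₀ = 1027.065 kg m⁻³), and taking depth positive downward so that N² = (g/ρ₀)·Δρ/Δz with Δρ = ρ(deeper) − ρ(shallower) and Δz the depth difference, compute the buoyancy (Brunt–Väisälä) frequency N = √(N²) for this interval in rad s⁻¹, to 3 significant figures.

0.0205 rad s⁻¹

Δρ = 1028.27 − 1025.86 = 2.41 kg m⁻³ over Δz = 58 − 3 = 55 m.
N² = (9.81/1027.065) × (2.41/55) = 4.1853 × 10⁻⁴ s⁻².
N = √(4.1853 × 10⁻⁴) = 0.020458 rad s⁻¹ ≈ 0.0205 rad s⁻¹.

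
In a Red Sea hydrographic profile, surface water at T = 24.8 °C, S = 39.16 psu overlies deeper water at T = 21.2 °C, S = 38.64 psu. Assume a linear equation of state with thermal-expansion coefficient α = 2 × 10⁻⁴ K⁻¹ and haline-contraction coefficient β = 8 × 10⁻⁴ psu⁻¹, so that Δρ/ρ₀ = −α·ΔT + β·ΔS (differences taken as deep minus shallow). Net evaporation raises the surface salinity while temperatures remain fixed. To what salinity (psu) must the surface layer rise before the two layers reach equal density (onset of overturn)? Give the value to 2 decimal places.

Neutral buoyancy requires −α(T_deep − T_surf) + β(S_deep − S_surf′) = 0.
S_surf′ = S_deep − (α/β)·ΔT = 38.64 − (2 × 10⁻⁴/8 × 10⁻⁴)·(-3.6) = 39.5400 psu.
Increase required: 39.5400 − 39.16 = 0.3800 psu.

39.54 psu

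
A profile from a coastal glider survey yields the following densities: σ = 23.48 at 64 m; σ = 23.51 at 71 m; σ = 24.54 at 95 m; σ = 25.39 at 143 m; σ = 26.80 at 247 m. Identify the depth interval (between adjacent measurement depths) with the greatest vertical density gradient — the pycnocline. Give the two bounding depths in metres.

Compute the density gradient over each adjacent pair:
  64–71 m: Δρ/Δz = 0.03/7 = 4.3 × 10⁻³ kg m⁻⁴
  71–95 m: Δρ/Δz = 1.03/24 = 0.043 kg m⁻⁴
  95–143 m: Δρ/Δz = 0.85/48 = 0.018 kg m⁻⁴
  143–247 m: Δρ/Δz = 1.41/104 = 0.014 kg m⁻⁴
The largest gradient is in the 71–95 m interval — the pycnocline.

71–95 m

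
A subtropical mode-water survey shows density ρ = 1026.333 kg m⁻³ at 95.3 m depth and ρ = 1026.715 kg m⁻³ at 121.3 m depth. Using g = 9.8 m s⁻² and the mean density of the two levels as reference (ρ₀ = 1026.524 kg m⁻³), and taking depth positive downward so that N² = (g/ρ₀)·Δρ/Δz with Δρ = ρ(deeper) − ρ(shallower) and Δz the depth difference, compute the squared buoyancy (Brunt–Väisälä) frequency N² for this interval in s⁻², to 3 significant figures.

1.40 × 10⁻⁴ s⁻²

Δρ = 1026.715 − 1026.333 = 0.382 kg m⁻³ over Δz = 121.3 − 95.3 = 26 m.
N² = (9.8/1026.524) × (0.382/26) = 1.4026 × 10⁻⁴ s⁻² ≈ 1.40 × 10⁻⁴ s⁻².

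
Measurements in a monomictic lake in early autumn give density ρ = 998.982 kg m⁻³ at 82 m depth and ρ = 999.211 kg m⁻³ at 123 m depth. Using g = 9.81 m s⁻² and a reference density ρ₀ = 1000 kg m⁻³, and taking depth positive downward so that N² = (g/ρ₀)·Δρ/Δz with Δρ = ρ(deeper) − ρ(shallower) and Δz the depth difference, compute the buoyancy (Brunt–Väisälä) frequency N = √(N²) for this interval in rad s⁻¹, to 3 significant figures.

7.40 × 10⁻³ rad s⁻¹

Δρ = 999.211 − 998.982 = 0.229 kg m⁻³ over Δz = 123 − 82 = 41 m.
N² = (9.81/1000) × (0.229/41) = 5.4792 × 10⁻⁵ s⁻².
N = √(5.4792 × 10⁻⁵) = 7.4022 × 10⁻³ rad s⁻¹ ≈ 7.40 × 10⁻³ rad s⁻¹.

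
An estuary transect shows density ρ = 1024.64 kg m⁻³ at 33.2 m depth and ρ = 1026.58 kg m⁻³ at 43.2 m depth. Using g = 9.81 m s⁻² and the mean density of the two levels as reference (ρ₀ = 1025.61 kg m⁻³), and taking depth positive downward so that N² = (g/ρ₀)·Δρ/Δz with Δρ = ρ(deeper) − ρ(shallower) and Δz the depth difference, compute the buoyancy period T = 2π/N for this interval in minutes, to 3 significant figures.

2.43 min

Δρ = 1026.58 − 1024.64 = 1.94 kg m⁻³ over Δz = 43.2 − 33.2 = 10 m.
N² = (9.81/1025.61) × (1.94/10) = 1.8556 × 10⁻³ s⁻².
N = √(1.8556 × 10⁻³) = 0.043077 rad s⁻¹, so T = 2π/N = 145.86 s = 2.4310 min ≈ 2.43 min.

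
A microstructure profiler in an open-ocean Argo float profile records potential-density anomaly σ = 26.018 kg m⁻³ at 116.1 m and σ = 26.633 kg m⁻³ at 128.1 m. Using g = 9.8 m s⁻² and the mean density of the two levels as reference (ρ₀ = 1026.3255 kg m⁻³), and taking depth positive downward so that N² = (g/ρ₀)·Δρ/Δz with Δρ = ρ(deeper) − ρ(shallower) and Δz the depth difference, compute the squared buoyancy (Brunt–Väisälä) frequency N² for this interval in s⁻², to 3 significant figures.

4.89 × 10⁻⁴ s⁻²

Δρ = 1026.633 − 1026.018 = 0.615 kg m⁻³ over Δz = 128.1 − 116.1 = 12 m.
N² = (9.8/1026.3255) × (0.615/12) = 4.8937 × 10⁻⁴ s⁻² ≈ 4.89 × 10⁻⁴ s⁻².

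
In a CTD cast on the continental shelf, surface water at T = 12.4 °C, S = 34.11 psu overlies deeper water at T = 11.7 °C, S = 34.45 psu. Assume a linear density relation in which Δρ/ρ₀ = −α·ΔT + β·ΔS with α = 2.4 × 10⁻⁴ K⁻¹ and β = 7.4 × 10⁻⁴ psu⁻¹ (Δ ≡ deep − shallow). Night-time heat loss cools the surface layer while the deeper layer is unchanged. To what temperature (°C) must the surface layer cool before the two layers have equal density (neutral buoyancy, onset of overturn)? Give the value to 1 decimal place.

Neutral buoyancy requires Δρ = 0, i.e. −α(T_deep − T_surf′) + β(S_deep − S_surf) = 0.
T_surf′ = T_deep − (β/α)·ΔS = 11.7 − (7.4 × 10⁻⁴/2.4 × 10⁻⁴)·(+0.34) = 10.652 °C.
Cooling required: 12.4 − (10.652) = 1.748 °C.

10.7 °C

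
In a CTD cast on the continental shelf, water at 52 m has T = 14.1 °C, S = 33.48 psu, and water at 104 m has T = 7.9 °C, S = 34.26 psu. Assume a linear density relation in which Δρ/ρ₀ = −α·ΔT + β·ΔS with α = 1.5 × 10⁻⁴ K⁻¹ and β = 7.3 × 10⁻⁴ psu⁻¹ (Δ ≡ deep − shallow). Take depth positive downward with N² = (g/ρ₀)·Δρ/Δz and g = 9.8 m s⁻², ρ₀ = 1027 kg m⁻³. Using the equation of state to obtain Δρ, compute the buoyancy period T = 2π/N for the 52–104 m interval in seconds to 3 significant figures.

374 s

ΔT = -6.2 K, ΔS = +0.78 psu (deep − shallow).
Δρ/ρ₀ = −αΔT + βΔS = 9.30 × 10⁻⁴ + 5.694 × 10⁻⁴ = 1.4994 × 10⁻³, so Δρ ≈ 1.540 kg m⁻³.
N² = (g/ρ₀)·Δρ/Δz = g·(Δρ/ρ₀)/Δz = 9.8 × 1.4994 × 10⁻³ / 52 = 2.8258 × 10⁻⁴ s⁻².
N = √(2.8258 × 10⁻⁴) = 0.016810 rad s⁻¹ → T = 2π/N = 373.78 s ≈ 374 s.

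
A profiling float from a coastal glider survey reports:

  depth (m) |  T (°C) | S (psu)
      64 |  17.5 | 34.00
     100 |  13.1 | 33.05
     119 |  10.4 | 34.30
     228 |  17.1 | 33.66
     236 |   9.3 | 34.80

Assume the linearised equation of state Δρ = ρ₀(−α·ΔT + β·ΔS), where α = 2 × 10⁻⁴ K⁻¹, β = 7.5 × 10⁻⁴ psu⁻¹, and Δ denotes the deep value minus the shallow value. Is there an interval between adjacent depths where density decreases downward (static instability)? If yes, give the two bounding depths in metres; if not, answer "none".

119–228 m

Evaluate Δρ/ρ₀ = −αΔT + βΔS across each adjacent pair:
  64–100 m: −αΔT+βΔS = −(2 × 10⁻⁴)(-4.4)+(7.5 × 10⁻⁴)(-0.95) = 1.7 × 10⁻⁴ → stable
  100–119 m: −αΔT+βΔS = −(2 × 10⁻⁴)(-2.7)+(7.5 × 10⁻⁴)(+1.25) = 1.5 × 10⁻³ → stable
  119–228 m: −αΔT+βΔS = −(2 × 10⁻⁴)(+6.7)+(7.5 × 10⁻⁴)(-0.64) = -1.8 × 10⁻³ → UNSTABLE
  228–236 m: −αΔT+βΔS = −(2 × 10⁻⁴)(-7.8)+(7.5 × 10⁻⁴)(+1.14) = 2.4 × 10⁻³ → stable
The 119–228 m interval has Δρ < 0: lighter water underlies denser water.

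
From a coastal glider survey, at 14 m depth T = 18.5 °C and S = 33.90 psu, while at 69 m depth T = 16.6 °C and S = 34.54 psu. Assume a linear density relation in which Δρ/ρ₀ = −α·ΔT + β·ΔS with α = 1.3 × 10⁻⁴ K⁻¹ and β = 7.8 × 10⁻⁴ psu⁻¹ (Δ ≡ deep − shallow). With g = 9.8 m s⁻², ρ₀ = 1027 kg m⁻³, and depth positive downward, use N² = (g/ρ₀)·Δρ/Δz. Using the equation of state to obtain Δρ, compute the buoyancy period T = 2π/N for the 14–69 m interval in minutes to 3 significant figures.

9.08 min

ΔT = -1.9 K, ΔS = +0.64 psu (deep − shallow).
Δρ/ρ₀ = −αΔT + βΔS = 2.47 × 10⁻⁴ + 4.992 × 10⁻⁴ = 7.462 × 10⁻⁴, so Δρ ≈ 0.7663 kg m⁻³.
N² = (g/ρ₀)·Δρ/Δz = g·(Δρ/ρ₀)/Δz = 9.8 × 7.462 × 10⁻⁴ / 55 = 1.3296 × 10⁻⁴ s⁻².
N = √(1.3296 × 10⁻⁴) = 0.011531 rad s⁻¹ → T = 2π/N = 544.90 s = 9.0817 min ≈ 9.08 min.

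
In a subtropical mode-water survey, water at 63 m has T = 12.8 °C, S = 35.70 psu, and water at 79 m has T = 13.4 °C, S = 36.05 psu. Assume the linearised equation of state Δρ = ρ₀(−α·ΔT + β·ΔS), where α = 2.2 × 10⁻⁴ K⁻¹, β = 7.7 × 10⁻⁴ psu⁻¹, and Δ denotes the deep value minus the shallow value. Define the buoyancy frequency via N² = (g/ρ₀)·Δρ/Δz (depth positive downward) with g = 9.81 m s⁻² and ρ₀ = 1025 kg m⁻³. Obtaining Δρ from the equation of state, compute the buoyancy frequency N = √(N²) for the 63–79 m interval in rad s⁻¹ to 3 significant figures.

ΔT = +0.6 K, ΔS = +0.35 psu (deep − shallow).
Δρ/ρ₀ = −αΔT + βΔS = -1.32 × 10⁻⁴ + 2.695 × 10⁻⁴ = 1.375 × 10⁻⁴, so Δρ ≈ 0.1409 kg m⁻³.
N² = (g/ρ₀)·Δρ/Δz = g·(Δρ/ρ₀)/Δz = 9.81 × 1.375 × 10⁻⁴ / 16 = 8.4305 × 10⁻⁵ s⁻².
N = √(8.4305 × 10⁻⁵) = 9.1818 × 10⁻³ rad s⁻¹ ≈ 9.18 × 10⁻³ rad s⁻¹.

9.18 × 10⁻³ rad s⁻¹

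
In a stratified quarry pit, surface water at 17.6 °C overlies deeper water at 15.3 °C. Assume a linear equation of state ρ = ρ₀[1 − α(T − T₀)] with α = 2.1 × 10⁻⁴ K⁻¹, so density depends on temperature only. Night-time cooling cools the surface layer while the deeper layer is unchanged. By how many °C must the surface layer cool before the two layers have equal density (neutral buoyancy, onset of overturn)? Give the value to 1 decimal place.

2.3 °C

With temperature the only control, equal density requires T_surf′ = T_deep.
T_surf′ = 15.3 °C.
Cooling required: 17.6 − 15.3 = 2.3 °C.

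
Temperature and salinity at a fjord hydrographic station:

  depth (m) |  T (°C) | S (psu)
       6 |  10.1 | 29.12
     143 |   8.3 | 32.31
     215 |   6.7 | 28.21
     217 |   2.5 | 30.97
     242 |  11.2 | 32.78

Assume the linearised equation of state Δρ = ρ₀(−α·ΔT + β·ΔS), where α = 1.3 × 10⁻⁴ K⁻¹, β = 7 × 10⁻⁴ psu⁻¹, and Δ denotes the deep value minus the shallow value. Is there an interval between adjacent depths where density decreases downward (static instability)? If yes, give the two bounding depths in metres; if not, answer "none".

Evaluate Δρ/ρ₀ = −αΔT + βΔS across each adjacent pair:
  6–143 m: −αΔT+βΔS = −(1.3 × 10⁻⁴)(-1.8)+(7 × 10⁻⁴)(+3.19) = 2.5 × 10⁻³ → stable
  143–215 m: −αΔT+βΔS = −(1.3 × 10⁻⁴)(-1.6)+(7 × 10⁻⁴)(-4.10) = -2.7 × 10⁻³ → UNSTABLE
  215–217 m: −αΔT+βΔS = −(1.3 × 10⁻⁴)(-4.2)+(7 × 10⁻⁴)(+2.76) = 2.5 × 10⁻³ → stable
  217–242 m: −αΔT+βΔS = −(1.3 × 10⁻⁴)(+8.7)+(7 × 10⁻⁴)(+1.81) = 1.4 × 10⁻⁴ → stable
The 143–215 m interval has Δρ < 0: lighter water underlies denser water.

143–215 m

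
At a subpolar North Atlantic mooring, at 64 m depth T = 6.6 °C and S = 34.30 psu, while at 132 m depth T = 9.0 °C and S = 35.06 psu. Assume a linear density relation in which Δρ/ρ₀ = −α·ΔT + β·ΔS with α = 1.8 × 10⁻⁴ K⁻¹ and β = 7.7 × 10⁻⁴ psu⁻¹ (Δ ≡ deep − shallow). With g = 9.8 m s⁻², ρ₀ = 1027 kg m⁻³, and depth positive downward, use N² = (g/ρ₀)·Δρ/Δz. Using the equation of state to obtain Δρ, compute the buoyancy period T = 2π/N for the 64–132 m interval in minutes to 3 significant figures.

22.3 min

ΔT = +2.4 K, ΔS = +0.76 psu (deep − shallow).
Δρ/ρ₀ = −αΔT + βΔS = -4.32 × 10⁻⁴ + 5.852 × 10⁻⁴ = 1.532 × 10⁻⁴, so Δρ ≈ 0.1573 kg m⁻³.
N² = (g/ρ₀)·Δρ/Δz = g·(Δρ/ρ₀)/Δz = 9.8 × 1.532 × 10⁻⁴ / 68 = 2.2079 × 10⁻⁵ s⁻².
N = √(2.2079 × 10⁻⁵) = 4.6988 × 10⁻³ rad s⁻¹ → T = 2π/N = 1.3372 × 10³ s = 22.287 min ≈ 22.3 min.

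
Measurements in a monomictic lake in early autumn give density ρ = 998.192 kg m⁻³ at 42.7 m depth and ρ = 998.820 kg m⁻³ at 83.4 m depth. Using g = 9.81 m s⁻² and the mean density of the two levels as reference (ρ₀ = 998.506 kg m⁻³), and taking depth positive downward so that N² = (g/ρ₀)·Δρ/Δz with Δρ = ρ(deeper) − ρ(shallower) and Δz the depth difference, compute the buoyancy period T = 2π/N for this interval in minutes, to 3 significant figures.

Δρ = 998.820 − 998.192 = 0.628 kg m⁻³ over Δz = 83.4 − 42.7 = 40.7 m.
N² = (9.81/998.506) × (0.628/40.7) = 1.5159 × 10⁻⁴ s⁻².
N = √(1.5159 × 10⁻⁴) = 0.012312 rad s⁻¹, so T = 2π/N = 510.33 s = 8.5055 min ≈ 8.51 min.

8.51 min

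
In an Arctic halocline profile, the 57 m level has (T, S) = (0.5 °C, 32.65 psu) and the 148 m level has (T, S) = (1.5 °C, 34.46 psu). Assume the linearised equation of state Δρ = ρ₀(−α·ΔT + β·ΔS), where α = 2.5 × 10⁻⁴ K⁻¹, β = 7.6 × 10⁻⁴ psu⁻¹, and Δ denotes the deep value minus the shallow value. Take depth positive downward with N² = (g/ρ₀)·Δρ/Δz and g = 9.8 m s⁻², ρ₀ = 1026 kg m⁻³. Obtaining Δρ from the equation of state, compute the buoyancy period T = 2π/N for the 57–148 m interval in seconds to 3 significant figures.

571 s

ΔT = +1.0 K, ΔS = +1.81 psu (deep − shallow).
Δρ/ρ₀ = −αΔT + βΔS = -2.50 × 10⁻⁴ + 1.3756 × 10⁻³ = 1.1256 × 10⁻³, so Δρ ≈ 1.155 kg m⁻³.
N² = (g/ρ₀)·Δρ/Δz = g·(Δρ/ρ₀)/Δz = 9.8 × 1.1256 × 10⁻³ / 91 = 1.2122 × 10⁻⁴ s⁻².
N = √(1.2122 × 10⁻⁴) = 0.011010 rad s⁻¹ → T = 2π/N = 570.68 s ≈ 571 s.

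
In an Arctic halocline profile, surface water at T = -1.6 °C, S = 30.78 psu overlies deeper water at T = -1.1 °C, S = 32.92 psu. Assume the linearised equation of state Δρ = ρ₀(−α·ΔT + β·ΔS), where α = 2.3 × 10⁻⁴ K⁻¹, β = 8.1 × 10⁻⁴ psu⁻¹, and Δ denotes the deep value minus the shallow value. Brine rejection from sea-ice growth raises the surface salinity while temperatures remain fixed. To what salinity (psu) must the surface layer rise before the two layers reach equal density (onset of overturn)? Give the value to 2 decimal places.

32.78 psu

Neutral buoyancy requires −α(T_deep − T_surf) + β(S_deep − S_surf′) = 0.
S_surf′ = S_deep − (α/β)·ΔT = 32.92 − (2.3 × 10⁻⁴/8.1 × 10⁻⁴)·(+0.5) = 32.7780 psu.
Increase required: 32.7780 − 30.78 = 1.9980 psu.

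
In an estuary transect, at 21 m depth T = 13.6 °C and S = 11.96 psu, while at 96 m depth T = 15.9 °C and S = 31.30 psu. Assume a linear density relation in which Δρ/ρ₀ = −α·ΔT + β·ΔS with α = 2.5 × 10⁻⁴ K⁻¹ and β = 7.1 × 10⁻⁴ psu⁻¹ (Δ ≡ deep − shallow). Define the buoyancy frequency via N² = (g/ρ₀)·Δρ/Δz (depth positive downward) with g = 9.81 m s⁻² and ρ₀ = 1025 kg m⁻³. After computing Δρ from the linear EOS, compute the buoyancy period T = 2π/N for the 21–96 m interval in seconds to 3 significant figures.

ΔT = +2.3 K, ΔS = +19.34 psu (deep − shallow).
Δρ/ρ₀ = −αΔT + βΔS = -5.75 × 10⁻⁴ + 0.0137314 = 0.0131564, so Δρ ≈ 13.49 kg m⁻³.
N² = (g/ρ₀)·Δρ/Δz = g·(Δρ/ρ₀)/Δz = 9.81 × 0.0131564 / 75 = 1.7209 × 10⁻³ s⁻².
N = √(1.7209 × 10⁻³) = 0.041484 rad s⁻¹ → T = 2π/N = 151.46 s ≈ 151 s.

151 s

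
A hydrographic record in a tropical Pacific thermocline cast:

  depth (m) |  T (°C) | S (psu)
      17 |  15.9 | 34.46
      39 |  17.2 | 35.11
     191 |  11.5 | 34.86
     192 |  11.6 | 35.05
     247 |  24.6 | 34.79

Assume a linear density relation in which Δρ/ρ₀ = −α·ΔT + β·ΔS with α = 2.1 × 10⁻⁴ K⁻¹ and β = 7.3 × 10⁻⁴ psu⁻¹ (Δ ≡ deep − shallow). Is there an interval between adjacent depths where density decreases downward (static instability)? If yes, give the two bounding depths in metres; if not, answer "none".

192–247 m

Evaluate Δρ/ρ₀ = −αΔT + βΔS across each adjacent pair:
  17–39 m: −αΔT+βΔS = −(2.1 × 10⁻⁴)(+1.3)+(7.3 × 10⁻⁴)(+0.65) = 2.0 × 10⁻⁴ → stable
  39–191 m: −αΔT+βΔS = −(2.1 × 10⁻⁴)(-5.7)+(7.3 × 10⁻⁴)(-0.25) = 1.0 × 10⁻³ → stable
  191–192 m: −αΔT+βΔS = −(2.1 × 10⁻⁴)(+0.1)+(7.3 × 10⁻⁴)(+0.19) = 1.2 × 10⁻⁴ → stable
  192–247 m: −αΔT+βΔS = −(2.1 × 10⁻⁴)(+13.0)+(7.3 × 10⁻⁴)(-0.26) = -2.9 × 10⁻³ → UNSTABLE
The 192–247 m interval has Δρ < 0: lighter water underlies denser water.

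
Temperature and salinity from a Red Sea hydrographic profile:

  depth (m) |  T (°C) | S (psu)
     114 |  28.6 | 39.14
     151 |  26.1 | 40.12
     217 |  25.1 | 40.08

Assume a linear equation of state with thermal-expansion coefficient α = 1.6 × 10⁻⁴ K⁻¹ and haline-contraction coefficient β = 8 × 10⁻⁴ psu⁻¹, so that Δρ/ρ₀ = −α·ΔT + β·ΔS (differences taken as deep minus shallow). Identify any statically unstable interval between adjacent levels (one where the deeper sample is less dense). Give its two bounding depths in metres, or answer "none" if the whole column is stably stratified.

Evaluate Δρ/ρ₀ = −αΔT + βΔS across each adjacent pair:
  114–151 m: −αΔT+βΔS = −(1.6 × 10⁻⁴)(-2.5)+(8 × 10⁻⁴)(+0.98) = 1.2 × 10⁻³ → stable
  151–217 m: −αΔT+βΔS = −(1.6 × 10⁻⁴)(-1.0)+(8 × 10⁻⁴)(-0.04) = 1.3 × 10⁻⁴ → stable
Every interval has Δρ > 0: the column is stably stratified throughout.

none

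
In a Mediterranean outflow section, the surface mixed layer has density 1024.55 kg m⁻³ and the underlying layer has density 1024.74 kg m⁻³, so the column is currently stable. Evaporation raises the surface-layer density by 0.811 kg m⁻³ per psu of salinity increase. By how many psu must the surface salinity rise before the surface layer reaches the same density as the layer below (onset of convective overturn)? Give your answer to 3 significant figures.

Density deficit of the surface layer: 1024.74 − 1024.55 = 0.19 kg m⁻³.
Required change = 0.19 / 0.811 = 0.234 psu.

0.234 psu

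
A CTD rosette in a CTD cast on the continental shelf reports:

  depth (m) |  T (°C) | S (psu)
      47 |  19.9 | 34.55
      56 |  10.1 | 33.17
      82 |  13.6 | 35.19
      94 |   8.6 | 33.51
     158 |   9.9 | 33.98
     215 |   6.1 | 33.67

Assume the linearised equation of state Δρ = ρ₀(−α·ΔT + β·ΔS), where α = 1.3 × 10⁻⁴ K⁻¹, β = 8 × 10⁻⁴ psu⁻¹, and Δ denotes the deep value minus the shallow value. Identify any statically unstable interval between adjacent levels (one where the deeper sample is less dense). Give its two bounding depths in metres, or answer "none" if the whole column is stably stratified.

82–94 m

Evaluate Δρ/ρ₀ = −αΔT + βΔS across each adjacent pair:
  47–56 m: −αΔT+βΔS = −(1.3 × 10⁻⁴)(-9.8)+(8 × 10⁻⁴)(-1.38) = 1.7 × 10⁻⁴ → stable
  56–82 m: −αΔT+βΔS = −(1.3 × 10⁻⁴)(+3.5)+(8 × 10⁻⁴)(+2.02) = 1.2 × 10⁻³ → stable
  82–94 m: −αΔT+βΔS = −(1.3 × 10⁻⁴)(-5.0)+(8 × 10⁻⁴)(-1.68) = -6.9 × 10⁻⁴ → UNSTABLE
  94–158 m: −αΔT+βΔS = −(1.3 × 10⁻⁴)(+1.3)+(8 × 10⁻⁴)(+0.47) = 2.1 × 10⁻⁴ → stable
  158–215 m: −αΔT+βΔS = −(1.3 × 10⁻⁴)(-3.8)+(8 × 10⁻⁴)(-0.31) = 2.5 × 10⁻⁴ → stable
The 82–94 m interval has Δρ < 0: lighter water underlies denser water.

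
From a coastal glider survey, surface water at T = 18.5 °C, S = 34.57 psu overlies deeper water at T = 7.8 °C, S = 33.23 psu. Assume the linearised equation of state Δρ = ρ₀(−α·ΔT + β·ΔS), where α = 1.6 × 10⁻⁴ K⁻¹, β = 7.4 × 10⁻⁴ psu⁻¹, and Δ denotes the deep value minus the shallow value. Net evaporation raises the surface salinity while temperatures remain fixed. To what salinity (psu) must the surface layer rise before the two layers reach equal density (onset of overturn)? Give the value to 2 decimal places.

Neutral buoyancy requires −α(T_deep − T_surf) + β(S_deep − S_surf′) = 0.
S_surf′ = S_deep − (α/β)·ΔT = 33.23 − (1.6 × 10⁻⁴/7.4 × 10⁻⁴)·(-10.7) = 35.5435 psu.
Increase required: 35.5435 − 34.57 = 0.9735 psu.

35.54 psu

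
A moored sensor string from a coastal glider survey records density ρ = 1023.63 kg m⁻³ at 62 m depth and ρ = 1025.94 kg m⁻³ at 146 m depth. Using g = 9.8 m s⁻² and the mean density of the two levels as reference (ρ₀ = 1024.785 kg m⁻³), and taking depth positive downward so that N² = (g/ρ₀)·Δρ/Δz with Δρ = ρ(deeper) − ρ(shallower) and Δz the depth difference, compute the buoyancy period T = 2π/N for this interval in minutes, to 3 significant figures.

6.46 min

Δρ = 1025.94 − 1023.63 = 2.31 kg m⁻³ over Δz = 146 − 62 = 84 m.
N² = (9.8/1024.785) × (2.31/84) = 2.6298 × 10⁻⁴ s⁻².
N = √(2.6298 × 10⁻⁴) = 0.016217 rad s⁻¹, so T = 2π/N = 387.44 s = 6.4573 min ≈ 6.46 min.
Since Δρ > 0 the layer is stably stratified.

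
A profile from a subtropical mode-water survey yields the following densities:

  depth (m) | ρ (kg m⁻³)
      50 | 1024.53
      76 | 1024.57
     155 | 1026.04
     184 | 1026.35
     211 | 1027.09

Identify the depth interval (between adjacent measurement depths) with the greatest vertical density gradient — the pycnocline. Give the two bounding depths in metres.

184–211 m

Compute the density gradient over each adjacent pair:
  50–76 m: Δρ/Δz = 0.04/26 = 1.5 × 10⁻³ kg m⁻⁴
  76–155 m: Δρ/Δz = 1.47/79 = 0.019 kg m⁻⁴
  155–184 m: Δρ/Δz = 0.31/29 = 0.011 kg m⁻⁴
  184–211 m: Δρ/Δz = 0.74/27 = 0.027 kg m⁻⁴
The largest gradient is in the 184–211 m interval — the pycnocline.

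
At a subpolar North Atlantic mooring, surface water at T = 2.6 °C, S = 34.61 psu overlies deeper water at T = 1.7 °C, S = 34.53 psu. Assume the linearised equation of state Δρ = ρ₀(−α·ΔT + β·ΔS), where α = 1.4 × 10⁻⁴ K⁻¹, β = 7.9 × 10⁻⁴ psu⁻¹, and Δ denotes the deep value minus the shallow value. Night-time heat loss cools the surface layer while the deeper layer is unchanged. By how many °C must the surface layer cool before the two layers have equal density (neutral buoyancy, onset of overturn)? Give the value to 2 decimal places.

0.45 °C

Neutral buoyancy requires Δρ = 0, i.e. −α(T_deep − T_surf′) + β(S_deep − S_surf) = 0.
T_surf′ = T_deep − (β/α)·ΔS = 1.7 − (7.9 × 10⁻⁴/1.4 × 10⁻⁴)·(-0.08) = 2.1514 °C.
Cooling required: 2.6 − (2.1514) = 0.4486 °C.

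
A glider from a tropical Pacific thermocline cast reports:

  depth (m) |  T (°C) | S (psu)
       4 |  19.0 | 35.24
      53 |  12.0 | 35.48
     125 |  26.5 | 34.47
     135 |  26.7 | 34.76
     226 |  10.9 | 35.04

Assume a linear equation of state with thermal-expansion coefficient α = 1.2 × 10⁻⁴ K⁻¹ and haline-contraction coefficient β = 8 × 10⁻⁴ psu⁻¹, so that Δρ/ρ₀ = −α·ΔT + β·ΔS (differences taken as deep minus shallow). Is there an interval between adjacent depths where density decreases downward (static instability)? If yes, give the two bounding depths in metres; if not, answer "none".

Evaluate Δρ/ρ₀ = −αΔT + βΔS across each adjacent pair:
  4–53 m: −αΔT+βΔS = −(1.2 × 10⁻⁴)(-7.0)+(8 × 10⁻⁴)(+0.24) = 1.0 × 10⁻³ → stable
  53–125 m: −αΔT+βΔS = −(1.2 × 10⁻⁴)(+14.5)+(8 × 10⁻⁴)(-1.01) = -2.5 × 10⁻³ → UNSTABLE
  125–135 m: −αΔT+βΔS = −(1.2 × 10⁻⁴)(+0.2)+(8 × 10⁻⁴)(+0.29) = 2.1 × 10⁻⁴ → stable
  135–226 m: −αΔT+βΔS = −(1.2 × 10⁻⁴)(-15.8)+(8 × 10⁻⁴)(+0.28) = 2.1 × 10⁻³ → stable
The 53–125 m interval has Δρ < 0: lighter water underlies denser water.

53–125 m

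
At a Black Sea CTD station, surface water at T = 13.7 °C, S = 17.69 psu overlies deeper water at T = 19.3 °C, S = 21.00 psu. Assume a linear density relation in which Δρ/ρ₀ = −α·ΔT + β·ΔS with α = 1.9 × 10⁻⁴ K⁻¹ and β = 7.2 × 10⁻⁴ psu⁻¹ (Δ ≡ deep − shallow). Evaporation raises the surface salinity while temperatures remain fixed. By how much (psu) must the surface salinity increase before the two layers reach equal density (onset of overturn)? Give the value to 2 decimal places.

1.83 psu

Neutral buoyancy requires −α(T_deep − T_surf) + β(S_deep − S_surf′) = 0.
S_surf′ = S_deep − (α/β)·ΔT = 21.00 − (1.9 × 10⁻⁴/7.2 × 10⁻⁴)·(+5.6) = 19.5222 psu.
Increase required: 19.5222 − 17.69 = 1.8322 psu.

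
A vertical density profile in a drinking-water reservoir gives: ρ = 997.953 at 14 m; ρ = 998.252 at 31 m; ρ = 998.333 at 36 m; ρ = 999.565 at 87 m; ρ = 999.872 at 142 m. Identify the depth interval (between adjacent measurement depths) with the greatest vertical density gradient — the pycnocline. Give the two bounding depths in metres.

Compute the density gradient over each adjacent pair:
  14–31 m: Δρ/Δz = 0.299/17 = 0.018 kg m⁻⁴
  31–36 m: Δρ/Δz = 0.081/5 = 0.016 kg m⁻⁴
  36–87 m: Δρ/Δz = 1.232/51 = 0.024 kg m⁻⁴
  87–142 m: Δρ/Δz = 0.307/55 = 5.6 × 10⁻³ kg m⁻⁴
The largest gradient is in the 36–87 m interval — the pycnocline.

36–87 m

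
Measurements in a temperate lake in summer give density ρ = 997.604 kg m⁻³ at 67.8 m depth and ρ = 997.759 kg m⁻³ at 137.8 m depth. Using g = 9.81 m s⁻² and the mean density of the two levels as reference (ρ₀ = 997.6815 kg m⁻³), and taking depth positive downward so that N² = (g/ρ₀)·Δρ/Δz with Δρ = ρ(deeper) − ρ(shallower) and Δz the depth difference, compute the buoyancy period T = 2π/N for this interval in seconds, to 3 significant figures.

1.35 × 10³ s

Δρ = 997.759 − 997.604 = 0.155 kg m⁻³ over Δz = 137.8 − 67.8 = 70 m.
N² = (9.81/997.6815) × (0.155/70) = 2.1773 × 10⁻⁵ s⁻².
N = √(2.1773 × 10⁻⁵) = 4.6662 × 10⁻³ rad s⁻¹, so T = 2π/N = 1.3465 × 10³ s ≈ 1.35 × 10³ s.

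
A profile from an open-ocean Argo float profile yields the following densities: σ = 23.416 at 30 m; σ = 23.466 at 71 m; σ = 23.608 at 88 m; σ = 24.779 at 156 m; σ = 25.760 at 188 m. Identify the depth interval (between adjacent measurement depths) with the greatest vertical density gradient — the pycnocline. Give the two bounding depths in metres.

156–188 m

Compute the density gradient over each adjacent pair:
  30–71 m: Δρ/Δz = 0.050/41 = 1.2 × 10⁻³ kg m⁻⁴
  71–88 m: Δρ/Δz = 0.142/17 = 8.4 × 10⁻³ kg m⁻⁴
  88–156 m: Δρ/Δz = 1.171/68 = 0.017 kg m⁻⁴
  156–188 m: Δρ/Δz = 0.981/32 = 0.031 kg m⁻⁴
The largest gradient is in the 156–188 m interval — the pycnocline.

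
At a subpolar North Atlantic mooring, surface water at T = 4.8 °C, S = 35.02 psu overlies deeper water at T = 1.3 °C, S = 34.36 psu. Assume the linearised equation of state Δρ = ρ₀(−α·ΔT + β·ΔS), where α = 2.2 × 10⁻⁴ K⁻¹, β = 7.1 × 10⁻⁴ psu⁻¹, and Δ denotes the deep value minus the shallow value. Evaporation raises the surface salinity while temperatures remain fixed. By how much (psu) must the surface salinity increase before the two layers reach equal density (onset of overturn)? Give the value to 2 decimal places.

0.42 psu

Neutral buoyancy requires −α(T_deep − T_surf) + β(S_deep − S_surf′) = 0.
S_surf′ = S_deep − (α/β)·ΔT = 34.36 − (2.2 × 10⁻⁴/7.1 × 10⁻⁴)·(-3.5) = 35.4445 psu.
Increase required: 35.4445 − 35.02 = 0.4245 psu.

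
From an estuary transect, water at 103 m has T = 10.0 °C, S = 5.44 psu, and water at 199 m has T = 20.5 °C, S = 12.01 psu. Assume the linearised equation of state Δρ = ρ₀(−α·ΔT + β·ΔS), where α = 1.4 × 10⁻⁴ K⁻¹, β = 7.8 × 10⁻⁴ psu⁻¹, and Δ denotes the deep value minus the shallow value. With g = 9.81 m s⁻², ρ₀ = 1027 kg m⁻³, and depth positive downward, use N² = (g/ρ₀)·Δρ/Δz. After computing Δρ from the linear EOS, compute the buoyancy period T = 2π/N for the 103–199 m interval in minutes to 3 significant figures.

5.42 min

ΔT = +10.5 K, ΔS = +6.57 psu (deep − shallow).
Δρ/ρ₀ = −αΔT + βΔS = -1.47 × 10⁻³ + 5.1246 × 10⁻³ = 3.6546 × 10⁻³, so Δρ ≈ 3.753 kg m⁻³.
N² = (g/ρ₀)·Δρ/Δz = g·(Δρ/ρ₀)/Δz = 9.81 × 3.6546 × 10⁻³ / 96 = 3.7345 × 10⁻⁴ s⁻².
N = √(3.7345 × 10⁻⁴) = 0.019325 rad s⁻¹ → T = 2π/N = 325.13 s = 5.4188 min ≈ 5.42 min.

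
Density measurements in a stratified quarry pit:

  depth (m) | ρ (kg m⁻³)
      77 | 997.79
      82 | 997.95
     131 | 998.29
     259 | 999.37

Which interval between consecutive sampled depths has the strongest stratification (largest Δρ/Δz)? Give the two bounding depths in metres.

77–82 m

Compute the density gradient over each adjacent pair:
  77–82 m: Δρ/Δz = 0.16/5 = 0.032 kg m⁻⁴
  82–131 m: Δρ/Δz = 0.34/49 = 6.9 × 10⁻³ kg m⁻⁴
  131–259 m: Δρ/Δz = 1.08/128 = 8.4 × 10⁻³ kg m⁻⁴
The largest gradient is in the 77–82 m interval — the pycnocline.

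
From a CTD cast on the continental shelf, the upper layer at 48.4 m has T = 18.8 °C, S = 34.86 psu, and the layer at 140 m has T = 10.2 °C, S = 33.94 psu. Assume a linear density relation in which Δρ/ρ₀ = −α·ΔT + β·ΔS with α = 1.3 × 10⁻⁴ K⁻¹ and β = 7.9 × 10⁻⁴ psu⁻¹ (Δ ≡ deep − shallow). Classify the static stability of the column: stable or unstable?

ΔT = 10.2 − 18.8 = -8.6 K and ΔS = 33.94 − 34.86 = -0.92 psu (deep − shallow).
−αΔT = 1.118 × 10⁻³; βΔS = -7.268 × 10⁻⁴; sum Δρ/ρ₀ = 3.912 × 10⁻⁴.
Δρ/ρ₀ > 0, so Δρ > 0: deeper water is denser → statically stable.

stable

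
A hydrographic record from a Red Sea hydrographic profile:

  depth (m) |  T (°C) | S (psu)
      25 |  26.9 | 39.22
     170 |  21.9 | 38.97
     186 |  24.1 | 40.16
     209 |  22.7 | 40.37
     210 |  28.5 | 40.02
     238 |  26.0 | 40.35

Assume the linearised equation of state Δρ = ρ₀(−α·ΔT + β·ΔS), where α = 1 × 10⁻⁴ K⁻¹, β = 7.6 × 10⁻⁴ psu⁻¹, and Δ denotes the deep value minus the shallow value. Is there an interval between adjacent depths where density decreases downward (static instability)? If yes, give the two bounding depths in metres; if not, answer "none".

Evaluate Δρ/ρ₀ = −αΔT + βΔS across each adjacent pair:
  25–170 m: −αΔT+βΔS = −(1 × 10⁻⁴)(-5.0)+(7.6 × 10⁻⁴)(-0.25) = 3.1 × 10⁻⁴ → stable
  170–186 m: −αΔT+βΔS = −(1 × 10⁻⁴)(+2.2)+(7.6 × 10⁻⁴)(+1.19) = 6.8 × 10⁻⁴ → stable
  186–209 m: −αΔT+βΔS = −(1 × 10⁻⁴)(-1.4)+(7.6 × 10⁻⁴)(+0.21) = 3.0 × 10⁻⁴ → stable
  209–210 m: −αΔT+βΔS = −(1 × 10⁻⁴)(+5.8)+(7.6 × 10⁻⁴)(-0.35) = -8.5 × 10⁻⁴ → UNSTABLE
  210–238 m: −αΔT+βΔS = −(1 × 10⁻⁴)(-2.5)+(7.6 × 10⁻⁴)(+0.33) = 5.0 × 10⁻⁴ → stable
The 209–210 m interval has Δρ < 0: lighter water underlies denser water.

209–210 m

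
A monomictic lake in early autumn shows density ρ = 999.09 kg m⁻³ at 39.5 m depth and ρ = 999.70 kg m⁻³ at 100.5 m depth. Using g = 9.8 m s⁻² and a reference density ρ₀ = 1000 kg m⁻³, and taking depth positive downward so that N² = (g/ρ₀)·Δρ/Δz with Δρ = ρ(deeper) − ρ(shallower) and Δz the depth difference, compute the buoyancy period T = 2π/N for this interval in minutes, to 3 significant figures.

10.6 min

Δρ = 999.70 − 999.09 = 0.61 kg m⁻³ over Δz = 100.5 − 39.5 = 61 m.
N² = (9.8/1000) × (0.61/61) = 9.8000 × 10⁻⁵ s⁻².
N = √(9.8000 × 10⁻⁵) = 9.8995 × 10⁻³ rad s⁻¹, so T = 2π/N = 634.70 s = 10.578 min ≈ 10.6 min.
A positive N² confirms static stability across the interval.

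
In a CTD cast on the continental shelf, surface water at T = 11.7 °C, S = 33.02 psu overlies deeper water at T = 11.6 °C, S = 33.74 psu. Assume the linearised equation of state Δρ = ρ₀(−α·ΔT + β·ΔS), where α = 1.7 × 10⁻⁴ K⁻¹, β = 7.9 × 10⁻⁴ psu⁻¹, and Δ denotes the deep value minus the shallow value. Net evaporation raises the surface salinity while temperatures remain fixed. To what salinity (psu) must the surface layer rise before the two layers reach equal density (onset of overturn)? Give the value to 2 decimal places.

33.76 psu

Neutral buoyancy requires −α(T_deep − T_surf) + β(S_deep − S_surf′) = 0.
S_surf′ = S_deep − (α/β)·ΔT = 33.74 − (1.7 × 10⁻⁴/7.9 × 10⁻⁴)·(-0.1) = 33.7615 psu.
Increase required: 33.7615 − 33.02 = 0.7415 psu.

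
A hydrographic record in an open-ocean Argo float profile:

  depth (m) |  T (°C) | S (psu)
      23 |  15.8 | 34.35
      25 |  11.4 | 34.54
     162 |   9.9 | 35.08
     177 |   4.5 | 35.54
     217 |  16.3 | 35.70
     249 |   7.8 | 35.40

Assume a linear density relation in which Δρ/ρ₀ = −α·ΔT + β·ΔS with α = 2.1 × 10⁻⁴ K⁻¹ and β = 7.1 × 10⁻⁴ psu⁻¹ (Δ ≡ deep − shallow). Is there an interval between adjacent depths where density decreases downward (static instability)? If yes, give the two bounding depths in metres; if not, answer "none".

Evaluate Δρ/ρ₀ = −αΔT + βΔS across each adjacent pair:
  23–25 m: −αΔT+βΔS = −(2.1 × 10⁻⁴)(-4.4)+(7.1 × 10⁻⁴)(+0.19) = 1.1 × 10⁻³ → stable
  25–162 m: −αΔT+βΔS = −(2.1 × 10⁻⁴)(-1.5)+(7.1 × 10⁻⁴)(+0.54) = 7.0 × 10⁻⁴ → stable
  162–177 m: −αΔT+βΔS = −(2.1 × 10⁻⁴)(-5.4)+(7.1 × 10⁻⁴)(+0.46) = 1.5 × 10⁻³ → stable
  177–217 m: −αΔT+βΔS = −(2.1 × 10⁻⁴)(+11.8)+(7.1 × 10⁻⁴)(+0.16) = -2.4 × 10⁻³ → UNSTABLE
  217–249 m: −αΔT+βΔS = −(2.1 × 10⁻⁴)(-8.5)+(7.1 × 10⁻⁴)(-0.30) = 1.6 × 10⁻³ → stable
The 177–217 m interval has Δρ < 0: lighter water underlies denser water.

177–217 m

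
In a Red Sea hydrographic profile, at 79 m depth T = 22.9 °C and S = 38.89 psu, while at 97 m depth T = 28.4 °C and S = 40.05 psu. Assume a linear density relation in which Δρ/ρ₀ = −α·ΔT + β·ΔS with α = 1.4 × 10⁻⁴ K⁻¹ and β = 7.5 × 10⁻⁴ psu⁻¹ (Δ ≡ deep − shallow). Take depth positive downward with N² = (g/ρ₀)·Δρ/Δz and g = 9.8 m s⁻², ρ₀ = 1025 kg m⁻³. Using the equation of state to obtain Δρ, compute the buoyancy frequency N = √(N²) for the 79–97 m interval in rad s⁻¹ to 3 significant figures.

7.38 × 10⁻³ rad s⁻¹

ΔT = +5.5 K, ΔS = +1.16 psu (deep − shallow).
Δρ/ρ₀ = −αΔT + βΔS = -7.70 × 10⁻⁴ + 8.70 × 10⁻⁴ = 1.00 × 10⁻⁴, so Δρ ≈ 0.1025 kg m⁻³.
N² = (g/ρ₀)·Δρ/Δz = g·(Δρ/ρ₀)/Δz = 9.8 × 1.00 × 10⁻⁴ / 18 = 5.4444 × 10⁻⁵ s⁻².
N = √(5.4444 × 10⁻⁵) = 7.3786 × 10⁻³ rad s⁻¹ ≈ 7.38 × 10⁻³ rad s⁻¹.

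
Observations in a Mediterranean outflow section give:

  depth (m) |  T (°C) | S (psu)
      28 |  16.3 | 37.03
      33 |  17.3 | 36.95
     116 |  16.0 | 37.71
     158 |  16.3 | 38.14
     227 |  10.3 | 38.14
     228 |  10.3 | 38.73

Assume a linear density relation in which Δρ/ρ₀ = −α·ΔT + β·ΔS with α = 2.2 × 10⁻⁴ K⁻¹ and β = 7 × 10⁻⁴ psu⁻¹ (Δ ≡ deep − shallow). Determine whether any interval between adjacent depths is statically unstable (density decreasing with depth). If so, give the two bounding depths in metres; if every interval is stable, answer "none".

28–33 m

Evaluate Δρ/ρ₀ = −αΔT + βΔS across each adjacent pair:
  28–33 m: −αΔT+βΔS = −(2.2 × 10⁻⁴)(+1.0)+(7 × 10⁻⁴)(-0.08) = -2.8 × 10⁻⁴ → UNSTABLE
  33–116 m: −αΔT+βΔS = −(2.2 × 10⁻⁴)(-1.3)+(7 × 10⁻⁴)(+0.76) = 8.2 × 10⁻⁴ → stable
  116–158 m: −αΔT+βΔS = −(2.2 × 10⁻⁴)(+0.3)+(7 × 10⁻⁴)(+0.43) = 2.3 × 10⁻⁴ → stable
  158–227 m: −αΔT+βΔS = −(2.2 × 10⁻⁴)(-6.0)+(7 × 10⁻⁴)(+0.00) = 1.3 × 10⁻³ → stable
  227–228 m: −αΔT+βΔS = −(2.2 × 10⁻⁴)(+0.0)+(7 × 10⁻⁴)(+0.59) = 4.1 × 10⁻⁴ → stable
The 28–33 m interval has Δρ < 0: lighter water underlies denser water.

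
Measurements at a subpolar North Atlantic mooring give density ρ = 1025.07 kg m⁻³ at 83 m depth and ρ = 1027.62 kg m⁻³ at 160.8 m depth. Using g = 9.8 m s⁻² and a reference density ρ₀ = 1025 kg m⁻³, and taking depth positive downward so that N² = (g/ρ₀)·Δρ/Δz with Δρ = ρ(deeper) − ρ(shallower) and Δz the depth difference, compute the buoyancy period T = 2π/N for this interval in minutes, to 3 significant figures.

Δρ = 1027.62 − 1025.07 = 2.55 kg m⁻³ over Δz = 160.8 − 83 = 77.8 m.
N² = (9.8/1025) × (2.55/77.8) = 3.1337 × 10⁻⁴ s⁻².
N = √(3.1337 × 10⁻⁴) = 0.017702 rad s⁻¹, so T = 2π/N = 354.94 s = 5.9157 min ≈ 5.92 min.

5.92 min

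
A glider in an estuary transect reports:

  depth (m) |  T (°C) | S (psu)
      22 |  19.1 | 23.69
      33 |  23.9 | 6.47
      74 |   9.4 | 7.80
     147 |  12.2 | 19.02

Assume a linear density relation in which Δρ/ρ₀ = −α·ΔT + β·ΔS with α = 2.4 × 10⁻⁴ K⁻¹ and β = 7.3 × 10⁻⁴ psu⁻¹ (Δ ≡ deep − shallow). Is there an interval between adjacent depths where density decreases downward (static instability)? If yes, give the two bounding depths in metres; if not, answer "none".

22–33 m

Evaluate Δρ/ρ₀ = −αΔT + βΔS across each adjacent pair:
  22–33 m: −αΔT+βΔS = −(2.4 × 10⁻⁴)(+4.8)+(7.3 × 10⁻⁴)(-17.22) = -0.014 → UNSTABLE
  33–74 m: −αΔT+βΔS = −(2.4 × 10⁻⁴)(-14.5)+(7.3 × 10⁻⁴)(+1.33) = 4.5 × 10⁻³ → stable
  74–147 m: −αΔT+βΔS = −(2.4 × 10⁻⁴)(+2.8)+(7.3 × 10⁻⁴)(+11.22) = 7.5 × 10⁻³ → stable
The 22–33 m interval has Δρ < 0: lighter water underlies denser water.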